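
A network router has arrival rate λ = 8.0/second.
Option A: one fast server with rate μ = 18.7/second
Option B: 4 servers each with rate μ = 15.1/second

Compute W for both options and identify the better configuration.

Option A: single server μ = 18.7 (M/M/1)
  ρ_A = 8.0/18.7 = 0.4278
  W_A = 1/(μ-λ) = 1/(18.7-8.0) = 1/10.70 = 0.09346

Option B: 4 servers μ = 15.1 (M/M/4)
  ρ_B = λ/(cμ) = 8.0/(4×15.1) = 0.1325
  Offered load a = λ/μ = cρ = 8.0/15.1 = 0.5298
  P₀ = [ Σₙ₌₀^3 aⁿ/n! + a^4/(4!(1-ρ)) ]⁻¹
  Σ = a^0/0! + a^1/1! + a^2/2! + a^3/3! = 1.0000 + 0.5298 + 0.1403 + 0.02478 = 1.6949
  a^4/(4!(1-ρ)) = 0.07879/(24 × 0.8675) = 0.003784
  P₀ = 1/(1.6949 + 0.003784) = 0.5887
  Lq = P₀·a^4·ρ / (4!(1-ρ)²) = 0.58868 × 0.078787 × 0.13245 / (24 × 0.75264) = 0.0003401
  Wq_B = Lq/λ = 0.0003401/8.0 = 0.00004251
  W_B = Wq_B + 1/μ = 0.00004251 + 0.06623 = 0.06627

Since W_B = 0.06627 < W_A = 0.09346, Option B (multiple servers) has the shorter time in system.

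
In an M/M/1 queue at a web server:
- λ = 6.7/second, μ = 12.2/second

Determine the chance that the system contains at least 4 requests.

ρ = λ/μ = 6.7/12.2 = 0.54918
P(N ≥ n) = ρⁿ
P(N ≥ 4) = 0.54918^4
P(N ≥ 4) = 0.09096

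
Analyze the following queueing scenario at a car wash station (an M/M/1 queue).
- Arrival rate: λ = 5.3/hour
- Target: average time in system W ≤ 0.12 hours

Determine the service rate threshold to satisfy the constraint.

For M/M/1: W = 1/(μ-λ)
Need W ≤ 0.12, so 1/(μ-λ) ≤ 0.12
μ - λ ≥ 1/0.12 = 8.3333
μ ≥ 5.3 + 8.3333 = 13.6333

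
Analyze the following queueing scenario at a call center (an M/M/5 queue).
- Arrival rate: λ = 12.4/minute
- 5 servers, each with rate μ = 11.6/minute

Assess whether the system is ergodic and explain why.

Stability requires ρ = λ/(cμ) < 1
ρ = 12.4/(5 × 11.6) = 12.4/58.00 = 0.2138
Since 0.2138 < 1, the system is STABLE.
The servers are busy 21.38% of the time.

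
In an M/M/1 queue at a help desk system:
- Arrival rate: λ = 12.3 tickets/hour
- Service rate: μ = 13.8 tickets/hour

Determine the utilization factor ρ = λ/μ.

Server utilization: ρ = λ/μ
ρ = 12.3/13.8 = 0.8913
The server is busy 89.13% of the time.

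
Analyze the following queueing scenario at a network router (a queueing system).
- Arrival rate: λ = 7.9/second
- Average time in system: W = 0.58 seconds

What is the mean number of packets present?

Little's Law: L = λW
L = 7.9 × 0.58 = 4.5820 packets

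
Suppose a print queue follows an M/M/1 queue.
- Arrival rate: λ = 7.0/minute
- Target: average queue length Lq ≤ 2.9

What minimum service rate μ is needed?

For M/M/1: Lq = λ²/(μ(μ-λ))
Need Lq ≤ 2.9, i.e. μ(μ-λ) ≥ λ²/2.9
μ² - 7.0μ - 49.00/2.9 ≥ 0  →  μ² - 7.0μ - 16.89655 ≥ 0
Quadratic formula (positive root): μ = [λ + √(λ² + 4×16.89655)]/2
Discriminant: 49.00 + 4×16.89655 = 116.5862, √116.5862 = 10.79751
μ ≥ (7.0 + 10.79751)/2 = 8.8988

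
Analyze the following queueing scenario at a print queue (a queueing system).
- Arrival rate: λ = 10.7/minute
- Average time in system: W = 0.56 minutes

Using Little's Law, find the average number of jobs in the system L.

Little's Law: L = λW
L = 10.7 × 0.56 = 5.9920 jobs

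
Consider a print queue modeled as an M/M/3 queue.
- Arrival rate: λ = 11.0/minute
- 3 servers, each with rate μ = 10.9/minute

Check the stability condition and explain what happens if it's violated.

Stability requires ρ = λ/(cμ) < 1
ρ = 11.0/(3 × 10.9) = 11.0/32.70 = 0.3364
Since 0.3364 < 1, the system is STABLE.
The servers are busy 33.64% of the time.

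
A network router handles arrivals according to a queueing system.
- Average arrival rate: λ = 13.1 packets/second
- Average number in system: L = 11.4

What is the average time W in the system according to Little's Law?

Little's Law: L = λW, so W = L/λ
W = 11.4/13.1 = 0.8702 seconds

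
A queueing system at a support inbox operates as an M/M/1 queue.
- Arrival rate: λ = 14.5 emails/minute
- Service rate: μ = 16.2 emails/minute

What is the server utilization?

Server utilization: ρ = λ/μ
ρ = 14.5/16.2 = 0.8951
The server is busy 89.51% of the time.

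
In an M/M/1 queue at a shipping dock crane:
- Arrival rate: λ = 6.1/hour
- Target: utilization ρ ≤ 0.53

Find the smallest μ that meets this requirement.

ρ = λ/μ, so μ = λ/ρ
μ ≥ 6.1/0.53 = 11.5094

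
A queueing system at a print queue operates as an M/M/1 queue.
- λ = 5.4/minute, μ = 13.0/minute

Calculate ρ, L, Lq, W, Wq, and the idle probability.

Step 1: ρ = λ/μ = 5.4/13.0 = 0.4154
Step 2: L = λ/(μ-λ) = 5.4/7.60 = 0.7105
Step 3: Lq = λ²/(μ(μ-λ)) = 29.16/(13.0×7.60) = 0.2951
Step 4: W = 1/(μ-λ) = 1/7.60 = 0.13158
Step 5: Wq = λ/(μ(μ-λ)) = 5.4/(13.0×7.60) = 0.05466
Step 6: P(0) = 1-ρ = 0.5846
Verify: L = λW = 5.4×0.13158 = 0.7105 ✔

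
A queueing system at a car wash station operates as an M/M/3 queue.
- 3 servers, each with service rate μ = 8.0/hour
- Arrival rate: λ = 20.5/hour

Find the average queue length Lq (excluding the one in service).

Traffic intensity: ρ = λ/(cμ) = 20.5/(3×8.0) = 0.8542
Since ρ = 0.8542 < 1, system is stable.
Offered load a = λ/μ = cρ = 20.5/8.0 = 2.5625
P₀ = [ Σₙ₌₀^2 aⁿ/n! + a^3/(3!(1-ρ)) ]⁻¹
Σ = a^0/0! + a^1/1! + a^2/2! = 1.0000 + 2.5625 + 3.2832 = 6.8457
a^3/(3!(1-ρ)) = 16.8264/(6 × 0.145833) = 19.2302
P₀ = 1/(6.8457 + 19.2302) = 0.03835
Lq = P₀·a^3·ρ / (3!(1-ρ)²) = 0.0383496 × 16.8264 × 0.854167 / (6 × 0.0212674) = 4.3195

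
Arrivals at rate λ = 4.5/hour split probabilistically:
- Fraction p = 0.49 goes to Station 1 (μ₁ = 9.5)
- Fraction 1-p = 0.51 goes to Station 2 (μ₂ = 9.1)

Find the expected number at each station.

Effective rates: λ₁ = 4.5×0.49 = 2.205, λ₂ = 4.5×0.51 = 2.295
Station 1: ρ₁ = 2.205/9.5 = 0.2321, L₁ = ρ₁/(1-ρ₁) = 0.2321/(1-0.2321) = 0.3023
Station 2: ρ₂ = 2.295/9.1 = 0.2522, L₂ = ρ₂/(1-ρ₂) = 0.2522/(1-0.2522) = 0.3373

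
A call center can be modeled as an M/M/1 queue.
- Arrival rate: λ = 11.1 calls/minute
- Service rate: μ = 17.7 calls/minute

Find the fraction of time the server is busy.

Server utilization: ρ = λ/μ
ρ = 11.1/17.7 = 0.6271
The server is busy 62.71% of the time.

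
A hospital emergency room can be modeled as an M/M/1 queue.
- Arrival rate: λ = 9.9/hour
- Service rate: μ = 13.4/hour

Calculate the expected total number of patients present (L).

ρ = λ/μ = 9.9/13.4 = 0.7388
For M/M/1: L = λ/(μ-λ)
L = 9.9/(13.4-9.9) = 9.9/3.50
L = 2.8286 patients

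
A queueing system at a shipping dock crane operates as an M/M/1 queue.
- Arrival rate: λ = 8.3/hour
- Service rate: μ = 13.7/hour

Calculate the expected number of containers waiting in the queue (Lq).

ρ = λ/μ = 8.3/13.7 = 0.6058
For M/M/1: Lq = λ²/(μ(μ-λ))
Lq = 68.89/(13.7 × 5.40)
Lq = 0.9312 containers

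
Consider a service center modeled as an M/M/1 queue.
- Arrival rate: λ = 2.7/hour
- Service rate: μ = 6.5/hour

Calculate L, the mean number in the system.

ρ = λ/μ = 2.7/6.5 = 0.4154
For M/M/1: L = λ/(μ-λ)
L = 2.7/(6.5-2.7) = 2.7/3.80
L = 0.7105 customers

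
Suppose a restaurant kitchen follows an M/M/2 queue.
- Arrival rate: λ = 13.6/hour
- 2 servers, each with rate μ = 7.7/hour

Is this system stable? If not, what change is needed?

Stability requires ρ = λ/(cμ) < 1
ρ = 13.6/(2 × 7.7) = 13.6/15.40 = 0.8831
Since 0.8831 < 1, the system is STABLE.
The servers are busy 88.31% of the time.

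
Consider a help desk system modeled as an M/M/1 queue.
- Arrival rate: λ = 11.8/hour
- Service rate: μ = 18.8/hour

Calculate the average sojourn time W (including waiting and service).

First, compute utilization: ρ = λ/μ = 11.8/18.8 = 0.6277
For M/M/1: W = 1/(μ-λ)
W = 1/(18.8-11.8) = 1/7.00
W = 0.1429 hours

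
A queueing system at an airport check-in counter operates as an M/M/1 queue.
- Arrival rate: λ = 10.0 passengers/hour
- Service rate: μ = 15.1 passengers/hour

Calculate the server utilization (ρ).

Server utilization: ρ = λ/μ
ρ = 10.0/15.1 = 0.6623
The server is busy 66.23% of the time.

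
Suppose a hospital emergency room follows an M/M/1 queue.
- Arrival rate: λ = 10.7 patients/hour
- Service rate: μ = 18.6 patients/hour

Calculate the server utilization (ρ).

Server utilization: ρ = λ/μ
ρ = 10.7/18.6 = 0.5753
The server is busy 57.53% of the time.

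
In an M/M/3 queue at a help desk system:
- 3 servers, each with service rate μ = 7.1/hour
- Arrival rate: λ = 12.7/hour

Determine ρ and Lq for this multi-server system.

Traffic intensity: ρ = λ/(cμ) = 12.7/(3×7.1) = 0.5962
Since ρ = 0.5962 < 1, system is stable.
Offered load a = λ/μ = cρ = 12.7/7.1 = 1.7887
P₀ = [ Σₙ₌₀^2 aⁿ/n! + a^3/(3!(1-ρ)) ]⁻¹
Σ = a^0/0! + a^1/1! + a^2/2! = 1.0000 + 1.7887 + 1.5998 = 4.3885
a^3/(3!(1-ρ)) = 5.7232/(6 × 0.40376) = 2.3625
P₀ = 1/(4.3885 + 2.3625) = 0.1481
Lq = P₀·a^3·ρ / (3!(1-ρ)²) = 0.14813 × 5.7232 × 0.59624 / (6 × 0.16302) = 0.5168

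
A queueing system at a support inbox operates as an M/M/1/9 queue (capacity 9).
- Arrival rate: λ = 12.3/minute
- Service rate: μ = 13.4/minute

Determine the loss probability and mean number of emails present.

ρ = λ/μ = 12.3/13.4 = 0.91791
P₀ = (1-ρ)/(1-ρ^(K+1)) = (1-0.91791)/(1-0.91791^10) = 0.08209/0.5754 = 0.1427
P_K = P₀×ρ^K = 0.14267 × 0.91791^9 = 0.14267 × 0.46259 = 0.06600
Blocking probability P_9 = 0.06600 (6.60%)
L = ρ[1 - (K+1)ρ^K + Kρ^(K+1)] / [(1-ρ)(1-ρ^(K+1))]
L = 0.91791 × (1 - 10×0.4625950 + 9×0.4246206) / ((1 - 0.91791) × (1 - 0.4246206)) = 3.8019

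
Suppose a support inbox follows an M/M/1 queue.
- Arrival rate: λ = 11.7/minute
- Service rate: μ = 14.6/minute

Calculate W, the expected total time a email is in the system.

First, compute utilization: ρ = λ/μ = 11.7/14.6 = 0.8014
For M/M/1: W = 1/(μ-λ)
W = 1/(14.6-11.7) = 1/2.90
W = 0.3448 minutes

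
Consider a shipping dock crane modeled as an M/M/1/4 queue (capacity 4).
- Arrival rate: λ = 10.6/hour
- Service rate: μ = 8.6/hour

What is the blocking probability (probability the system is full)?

ρ = λ/μ = 10.6/8.6 = 1.2326
P₀ = (1-ρ)/(1-ρ^(K+1)) = (1-1.2326)/(1-1.2326^5) = -0.2326/-1.8452 = 0.1261
P_K = P₀×ρ^K = 0.12606 × 1.2326^4 = 0.12606 × 2.3083 = 0.2910
Blocking probability = 29.10%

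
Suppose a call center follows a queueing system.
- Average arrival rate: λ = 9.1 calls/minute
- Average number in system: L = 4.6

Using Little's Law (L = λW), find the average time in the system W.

Little's Law: L = λW, so W = L/λ
W = 4.6/9.1 = 0.5055 minutes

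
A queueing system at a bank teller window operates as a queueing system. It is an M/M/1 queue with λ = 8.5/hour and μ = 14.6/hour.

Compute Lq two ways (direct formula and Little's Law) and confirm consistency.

Method 1 (direct): Lq = λ²/(μ(μ-λ)) = 72.25/(14.6 × 6.10) = 0.8113

Method 2 (Little's Law):
W = 1/(μ-λ) = 1/6.10 = 0.1639344
Wq = W - 1/μ = 0.1639344 - 0.06849315 = 0.0954413
Lq = λWq = 8.5 × 0.0954413 = 0.8113 ✔ (matches Method 1)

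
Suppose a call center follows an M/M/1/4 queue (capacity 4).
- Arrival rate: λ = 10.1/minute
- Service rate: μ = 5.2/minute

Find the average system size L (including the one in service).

ρ = λ/μ = 10.1/5.2 = 1.9423
P₀ = (1-ρ)/(1-ρ^(K+1)) = (1-1.9423)/(1-1.9423^5) = -0.9423/-26.6428 = 0.03537
P_K = P₀×ρ^K = 0.03537 × 1.9423^4 = 0.03537 × 14.2320 = 0.5034
L = ρ[1 - (K+1)ρ^K + Kρ^(K+1)] / [(1-ρ)(1-ρ^(K+1))]
L = 1.9423 × (1 - 5×14.2320 + 4×27.6428) / ((1 - 1.9423) × (1 - 27.6428)) = 3.1264 calls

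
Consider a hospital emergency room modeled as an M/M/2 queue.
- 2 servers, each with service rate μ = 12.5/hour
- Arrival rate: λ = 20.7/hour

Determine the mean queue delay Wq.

Traffic intensity: ρ = λ/(cμ) = 20.7/(2×12.5) = 0.8280
Since ρ = 0.8280 < 1, system is stable.
Offered load a = λ/μ = cρ = 20.7/12.5 = 1.6560
P₀ = [ Σₙ₌₀^1 aⁿ/n! + a^2/(2!(1-ρ)) ]⁻¹
Σ = a^0/0! + a^1/1! = 1.0000 + 1.6560 = 2.6560
a^2/(2!(1-ρ)) = 2.74234/(2 × 0.172000) = 7.9719
P₀ = 1/(2.6560 + 7.9719) = 0.09409
Lq = P₀·a^2·ρ / (2!(1-ρ)²) = 0.094092 × 2.7423 × 0.82800 / (2 × 0.029584) = 3.6109
Wq = Lq/λ = 3.6109/20.7 = 0.1744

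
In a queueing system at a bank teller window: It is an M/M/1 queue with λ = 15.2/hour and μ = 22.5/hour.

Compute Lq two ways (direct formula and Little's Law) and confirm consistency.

Method 1 (direct): Lq = λ²/(μ(μ-λ)) = 231.04/(22.5 × 7.30) = 1.4066

Method 2 (Little's Law):
W = 1/(μ-λ) = 1/7.30 = 0.136986
Wq = W - 1/μ = 0.136986 - 0.0444444 = 0.09254
Lq = λWq = 15.2 × 0.09254 = 1.4066 ✔ (matches Method 1)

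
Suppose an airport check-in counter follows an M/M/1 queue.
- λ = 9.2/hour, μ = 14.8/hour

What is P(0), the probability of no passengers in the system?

ρ = λ/μ = 9.2/14.8 = 0.6216
P(0) = 1 - ρ = 1 - 0.6216 = 0.3784
The server is idle 37.84% of the time.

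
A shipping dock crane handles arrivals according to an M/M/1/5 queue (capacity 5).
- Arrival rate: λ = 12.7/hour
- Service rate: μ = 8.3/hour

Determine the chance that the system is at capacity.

ρ = λ/μ = 12.7/8.3 = 1.53012
P₀ = (1-ρ)/(1-ρ^(K+1)) = (1-1.53012)/(1-1.53012^6) = -0.5301/-11.8337 = 0.04480
P_K = P₀×ρ^K = 0.044797 × 1.53012^5 = 0.044797 × 8.3874 = 0.3757
Blocking probability = 37.57%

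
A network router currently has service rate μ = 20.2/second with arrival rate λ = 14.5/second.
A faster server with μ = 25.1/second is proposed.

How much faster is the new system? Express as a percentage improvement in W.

System 1: ρ₁ = 14.5/20.2 = 0.7178, W₁ = 1/(20.2-14.5) = 0.17544
System 2: ρ₂ = 14.5/25.1 = 0.5777, W₂ = 1/(25.1-14.5) = 0.094340
Improvement: (W₁-W₂)/W₁ = (0.17544-0.094340)/0.17544 = 46.23%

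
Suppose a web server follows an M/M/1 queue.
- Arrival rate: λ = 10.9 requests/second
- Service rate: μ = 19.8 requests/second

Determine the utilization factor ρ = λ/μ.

Server utilization: ρ = λ/μ
ρ = 10.9/19.8 = 0.5505
The server is busy 55.05% of the time.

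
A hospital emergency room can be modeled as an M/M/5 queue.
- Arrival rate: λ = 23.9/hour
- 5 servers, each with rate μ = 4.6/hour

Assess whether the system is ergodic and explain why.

Stability requires ρ = λ/(cμ) < 1
ρ = 23.9/(5 × 4.6) = 23.9/23.00 = 1.0391
Since 1.0391 ≥ 1, the system is UNSTABLE.
Need c > λ/μ = 23.9/4.6 = 5.20.
Minimum servers needed: c = 6.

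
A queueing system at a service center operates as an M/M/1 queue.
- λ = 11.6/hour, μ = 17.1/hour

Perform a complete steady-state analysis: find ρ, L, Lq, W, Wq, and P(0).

Step 1: ρ = λ/μ = 11.6/17.1 = 0.6784
Step 2: L = λ/(μ-λ) = 11.6/5.50 = 2.1091
Step 3: Lq = λ²/(μ(μ-λ)) = 134.56/(17.1×5.50) = 1.4307
Step 4: W = 1/(μ-λ) = 1/5.50 = 0.18182
Step 5: Wq = λ/(μ(μ-λ)) = 11.6/(17.1×5.50) = 0.1233
Step 6: P(0) = 1-ρ = 0.3216
Verify: L = λW = 11.6×0.18182 = 2.1091 ✔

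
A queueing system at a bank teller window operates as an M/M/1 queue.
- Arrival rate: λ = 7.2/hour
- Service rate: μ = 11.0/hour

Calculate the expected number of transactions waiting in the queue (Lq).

ρ = λ/μ = 7.2/11.0 = 0.6545
For M/M/1: Lq = λ²/(μ(μ-λ))
Lq = 51.84/(11.0 × 3.80)
Lq = 1.2402 transactions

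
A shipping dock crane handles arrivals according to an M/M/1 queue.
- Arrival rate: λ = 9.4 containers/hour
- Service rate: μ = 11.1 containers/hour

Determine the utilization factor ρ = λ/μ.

Server utilization: ρ = λ/μ
ρ = 9.4/11.1 = 0.8468
The server is busy 84.68% of the time.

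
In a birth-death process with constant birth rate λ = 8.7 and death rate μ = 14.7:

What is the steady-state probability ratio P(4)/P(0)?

For constant rates: P(n)/P(0) = (λ/μ)^n
P(4)/P(0) = (8.7/14.7)^4 = 0.5918^4 = 0.1227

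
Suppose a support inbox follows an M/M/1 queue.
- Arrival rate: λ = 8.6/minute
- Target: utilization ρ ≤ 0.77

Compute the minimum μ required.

ρ = λ/μ, so μ = λ/ρ
μ ≥ 8.6/0.77 = 11.1688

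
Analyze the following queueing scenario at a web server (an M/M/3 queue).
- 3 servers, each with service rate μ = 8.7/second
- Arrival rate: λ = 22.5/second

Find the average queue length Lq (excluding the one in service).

Traffic intensity: ρ = λ/(cμ) = 22.5/(3×8.7) = 0.8621
Since ρ = 0.8621 < 1, system is stable.
Offered load a = λ/μ = cρ = 22.5/8.7 = 2.5862
P₀ = [ Σₙ₌₀^2 aⁿ/n! + a^3/(3!(1-ρ)) ]⁻¹
Σ = a^0/0! + a^1/1! + a^2/2! = 1.0000 + 2.5862 + 3.3442 = 6.9304
a^3/(3!(1-ρ)) = 17.2978/(6 × 0.137931) = 20.9015
P₀ = 1/(6.9304 + 20.9015) = 0.03593
Lq = P₀·a^3·ρ / (3!(1-ρ)²) = 0.035930 × 17.2978 × 0.86207 / (6 × 0.019025) = 4.6937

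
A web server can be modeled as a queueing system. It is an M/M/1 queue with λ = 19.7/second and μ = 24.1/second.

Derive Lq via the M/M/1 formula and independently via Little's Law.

Method 1 (direct): Lq = λ²/(μ(μ-λ)) = 388.09/(24.1 × 4.40) = 3.6598

Method 2 (Little's Law):
W = 1/(μ-λ) = 1/4.40 = 0.227273
Wq = W - 1/μ = 0.227273 - 0.0414938 = 0.185779
Lq = λWq = 19.7 × 0.185779 = 3.6598 ✔ (matches Method 1)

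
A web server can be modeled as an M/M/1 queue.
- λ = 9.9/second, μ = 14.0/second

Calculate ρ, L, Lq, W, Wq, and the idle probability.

Step 1: ρ = λ/μ = 9.9/14.0 = 0.7071
Step 2: L = λ/(μ-λ) = 9.9/4.10 = 2.4146
Step 3: Lq = λ²/(μ(μ-λ)) = 98.01/(14.0×4.10) = 1.7075
Step 4: W = 1/(μ-λ) = 1/4.10 = 0.2439
Step 5: Wq = λ/(μ(μ-λ)) = 9.9/(14.0×4.10) = 0.1725
Step 6: P(0) = 1-ρ = 0.2929
Verify: L = λW = 9.9×0.2439 = 2.4146 ✔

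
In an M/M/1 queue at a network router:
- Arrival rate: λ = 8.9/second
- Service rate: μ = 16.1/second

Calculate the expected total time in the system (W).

First, compute utilization: ρ = λ/μ = 8.9/16.1 = 0.5528
For M/M/1: W = 1/(μ-λ)
W = 1/(16.1-8.9) = 1/7.20
W = 0.1389 seconds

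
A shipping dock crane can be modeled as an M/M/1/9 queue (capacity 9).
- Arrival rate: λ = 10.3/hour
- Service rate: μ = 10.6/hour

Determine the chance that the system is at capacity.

ρ = λ/μ = 10.3/10.6 = 0.9717
P₀ = (1-ρ)/(1-ρ^(K+1)) = (1-0.9717)/(1-0.9717^10) = 0.02830/0.2495 = 0.1134
P_K = P₀×ρ^K = 0.1134 × 0.9717^9 = 0.1134 × 0.7723 = 0.08758
Blocking probability = 8.76%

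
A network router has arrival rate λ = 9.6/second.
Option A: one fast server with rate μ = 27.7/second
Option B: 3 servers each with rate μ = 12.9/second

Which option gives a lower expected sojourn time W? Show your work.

Option A: single server μ = 27.7 (M/M/1)
  ρ_A = 9.6/27.7 = 0.3466
  W_A = 1/(μ-λ) = 1/(27.7-9.6) = 1/18.10 = 0.05525

Option B: 3 servers μ = 12.9 (M/M/3)
  ρ_B = λ/(cμ) = 9.6/(3×12.9) = 0.2481
  Offered load a = λ/μ = cρ = 9.6/12.9 = 0.7442
  P₀ = [ Σₙ₌₀^2 aⁿ/n! + a^3/(3!(1-ρ)) ]⁻¹
  Σ = a^0/0! + a^1/1! + a^2/2! = 1.0000 + 0.7442 + 0.2769 = 2.0211
  a^3/(3!(1-ρ)) = 0.4121/(6 × 0.7519) = 0.09135
  P₀ = 1/(2.0211 + 0.09135) = 0.4734
  Lq = P₀·a^3·ρ / (3!(1-ρ)²) = 0.4734 × 0.4121 × 0.2481 / (6 × 0.5654) = 0.01427
  Wq_B = Lq/λ = 0.01427/9.6 = 0.001486
  W_B = Wq_B + 1/μ = 0.001486 + 0.07752 = 0.07901

Since W_A = 0.05525 < W_B = 0.07901, Option A (single fast server) has the shorter time in system.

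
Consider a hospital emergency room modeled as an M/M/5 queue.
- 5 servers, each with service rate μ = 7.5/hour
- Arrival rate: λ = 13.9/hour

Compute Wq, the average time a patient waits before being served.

Traffic intensity: ρ = λ/(cμ) = 13.9/(5×7.5) = 0.3707
Since ρ = 0.3707 < 1, system is stable.
Offered load a = λ/μ = cρ = 13.9/7.5 = 1.8533
P₀ = [ Σₙ₌₀^4 aⁿ/n! + a^5/(5!(1-ρ)) ]⁻¹
Σ = a^0/0! + a^1/1! + a^2/2! + a^3/3! + a^4/4! = 1.0000 + 1.8533 + 1.7174 + 1.0610 + 0.4916 = 6.1233
a^5/(5!(1-ρ)) = 21.8659/(120 × 0.62933) = 0.2895
P₀ = 1/(6.1233 + 0.2895) = 0.1559
Lq = P₀·a^5·ρ / (5!(1-ρ)²) = 0.1559 × 21.8659 × 0.3707 / (120 × 0.3961) = 0.02659
Wq = Lq/λ = 0.02659/13.9 = 0.001913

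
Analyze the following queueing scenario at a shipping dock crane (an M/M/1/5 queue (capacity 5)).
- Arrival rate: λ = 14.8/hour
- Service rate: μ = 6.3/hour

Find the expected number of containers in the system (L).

ρ = λ/μ = 14.8/6.3 = 2.3492
P₀ = (1-ρ)/(1-ρ^(K+1)) = (1-2.3492)/(1-2.3492^6) = -1.3492/-167.0815 = 0.008075
P_K = P₀×ρ^K = 0.008075 × 2.3492^5 = 0.008075 × 71.5484 = 0.5778
L = ρ[1 - (K+1)ρ^K + Kρ^(K+1)] / [(1-ρ)(1-ρ^(K+1))]
L = 2.3492 × (1 - 6×71.5484 + 5×168.0815) / ((1 - 2.3492) × (1 - 168.0815)) = 4.2947 containers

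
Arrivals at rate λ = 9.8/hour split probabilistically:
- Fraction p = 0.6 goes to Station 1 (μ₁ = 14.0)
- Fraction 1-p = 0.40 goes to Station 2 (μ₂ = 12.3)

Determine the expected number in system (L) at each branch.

Effective rates: λ₁ = 9.8×0.6 = 5.88, λ₂ = 9.8×0.40 = 3.92
Station 1: ρ₁ = 5.88/14.0 = 0.4200, L₁ = ρ₁/(1-ρ₁) = 0.4200/(1-0.4200) = 0.7241
Station 2: ρ₂ = 3.92/12.3 = 0.3187, L₂ = ρ₂/(1-ρ₂) = 0.3187/(1-0.3187) = 0.4678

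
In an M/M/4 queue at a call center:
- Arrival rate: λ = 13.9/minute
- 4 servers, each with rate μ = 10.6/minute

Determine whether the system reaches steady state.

Stability requires ρ = λ/(cμ) < 1
ρ = 13.9/(4 × 10.6) = 13.9/42.40 = 0.3278
Since 0.3278 < 1, the system is STABLE.
The servers are busy 32.78% of the time.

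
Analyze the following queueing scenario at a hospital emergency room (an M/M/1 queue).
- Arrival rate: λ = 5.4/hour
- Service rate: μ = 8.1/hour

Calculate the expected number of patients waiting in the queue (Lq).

ρ = λ/μ = 5.4/8.1 = 0.6667
For M/M/1: Lq = λ²/(μ(μ-λ))
Lq = 29.16/(8.1 × 2.70)
Lq = 1.3333 patients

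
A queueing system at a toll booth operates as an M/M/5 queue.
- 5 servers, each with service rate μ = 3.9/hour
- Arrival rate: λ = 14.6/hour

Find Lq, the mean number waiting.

Traffic intensity: ρ = λ/(cμ) = 14.6/(5×3.9) = 0.7487
Since ρ = 0.7487 < 1, system is stable.
Offered load a = λ/μ = cρ = 14.6/3.9 = 3.7436
P₀ = [ Σₙ₌₀^4 aⁿ/n! + a^5/(5!(1-ρ)) ]⁻¹
Σ = a^0/0! + a^1/1! + a^2/2! + a^3/3! + a^4/4! = 1.00000 + 3.74359 + 7.00723 + 8.74407 + 8.18355 = 28.6784
a^5/(5!(1-ρ)) = 735.2605/(120 × 0.251282) = 24.3836
P₀ = 1/(28.6784 + 24.3836) = 0.01885
Lq = P₀·a^5·ρ / (5!(1-ρ)²) = 0.018846 × 735.2605 × 0.74872 / (120 × 0.063143) = 1.3692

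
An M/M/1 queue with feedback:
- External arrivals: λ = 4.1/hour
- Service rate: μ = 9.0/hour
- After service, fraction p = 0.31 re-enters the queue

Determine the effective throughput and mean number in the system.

Effective arrival rate: λ_eff = λ/(1-p) = 4.1/(1-0.31) = 4.1/0.69 = 5.942029
ρ = λ_eff/μ = 5.942029/9.0 = 0.660225
L = ρ/(1-ρ) = 0.660225/(1-0.660225) = 1.9431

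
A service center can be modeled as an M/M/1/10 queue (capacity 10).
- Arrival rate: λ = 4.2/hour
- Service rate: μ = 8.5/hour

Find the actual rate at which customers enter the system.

ρ = λ/μ = 4.2/8.5 = 0.49412
P₀ = (1-ρ)/(1-ρ^(K+1)) = (1-0.49412)/(1-0.49412^11) = 0.5059/0.9996 = 0.5061
P_K = P₀×ρ^K = 0.5061 × 0.49412^10 = 0.5061 × 0.0008676 = 0.0004391
λ_eff = λ(1-P_K) = 4.2 × (1 - 0.0004391) = 4.2 × 0.99956 = 4.1982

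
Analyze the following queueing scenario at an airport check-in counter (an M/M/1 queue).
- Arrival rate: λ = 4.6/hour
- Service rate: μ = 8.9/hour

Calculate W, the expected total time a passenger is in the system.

First, compute utilization: ρ = λ/μ = 4.6/8.9 = 0.5169
For M/M/1: W = 1/(μ-λ)
W = 1/(8.9-4.6) = 1/4.30
W = 0.2326 hours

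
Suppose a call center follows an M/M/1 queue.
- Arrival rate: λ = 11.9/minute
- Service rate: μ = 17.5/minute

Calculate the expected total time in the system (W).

First, compute utilization: ρ = λ/μ = 11.9/17.5 = 0.6800
For M/M/1: W = 1/(μ-λ)
W = 1/(17.5-11.9) = 1/5.60
W = 0.1786 minutes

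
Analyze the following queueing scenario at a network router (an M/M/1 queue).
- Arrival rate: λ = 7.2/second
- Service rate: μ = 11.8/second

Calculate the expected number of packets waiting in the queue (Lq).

ρ = λ/μ = 7.2/11.8 = 0.6102
For M/M/1: Lq = λ²/(μ(μ-λ))
Lq = 51.84/(11.8 × 4.60)
Lq = 0.9550 packets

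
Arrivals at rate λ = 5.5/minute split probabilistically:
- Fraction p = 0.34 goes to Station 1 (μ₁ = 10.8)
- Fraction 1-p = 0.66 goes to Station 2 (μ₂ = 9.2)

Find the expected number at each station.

Effective rates: λ₁ = 5.5×0.34 = 1.87, λ₂ = 5.5×0.66 = 3.63
Station 1: ρ₁ = 1.87/10.8 = 0.17315, L₁ = ρ₁/(1-ρ₁) = 0.17315/(1-0.17315) = 0.2094
Station 2: ρ₂ = 3.63/9.2 = 0.39457, L₂ = ρ₂/(1-ρ₂) = 0.39457/(1-0.39457) = 0.6517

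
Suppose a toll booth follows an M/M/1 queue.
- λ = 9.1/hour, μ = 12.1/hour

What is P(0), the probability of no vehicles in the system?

ρ = λ/μ = 9.1/12.1 = 0.7521
P(0) = 1 - ρ = 1 - 0.7521 = 0.2479
The server is idle 24.79% of the time.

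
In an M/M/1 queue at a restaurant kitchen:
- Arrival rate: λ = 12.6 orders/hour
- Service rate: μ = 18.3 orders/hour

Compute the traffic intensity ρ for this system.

Server utilization: ρ = λ/μ
ρ = 12.6/18.3 = 0.6885
The server is busy 68.85% of the time.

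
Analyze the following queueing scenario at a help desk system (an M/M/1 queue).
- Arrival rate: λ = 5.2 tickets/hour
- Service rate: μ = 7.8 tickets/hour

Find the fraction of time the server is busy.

Server utilization: ρ = λ/μ
ρ = 5.2/7.8 = 0.6667
The server is busy 66.67% of the time.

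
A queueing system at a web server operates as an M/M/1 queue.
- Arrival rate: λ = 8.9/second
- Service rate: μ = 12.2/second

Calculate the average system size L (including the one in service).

ρ = λ/μ = 8.9/12.2 = 0.7295
For M/M/1: L = λ/(μ-λ)
L = 8.9/(12.2-8.9) = 8.9/3.30
L = 2.6970 requests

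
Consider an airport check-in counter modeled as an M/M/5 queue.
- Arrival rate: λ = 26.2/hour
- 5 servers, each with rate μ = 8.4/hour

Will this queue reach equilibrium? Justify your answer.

Stability requires ρ = λ/(cμ) < 1
ρ = 26.2/(5 × 8.4) = 26.2/42.00 = 0.6238
Since 0.6238 < 1, the system is STABLE.
The servers are busy 62.38% of the time.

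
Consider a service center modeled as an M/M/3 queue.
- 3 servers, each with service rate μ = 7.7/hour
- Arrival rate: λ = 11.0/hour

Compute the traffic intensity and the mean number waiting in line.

Traffic intensity: ρ = λ/(cμ) = 11.0/(3×7.7) = 0.4762
Since ρ = 0.4762 < 1, system is stable.
Offered load a = λ/μ = cρ = 11.0/7.7 = 1.4286
P₀ = [ Σₙ₌₀^2 aⁿ/n! + a^3/(3!(1-ρ)) ]⁻¹
Σ = a^0/0! + a^1/1! + a^2/2! = 1.0000 + 1.4286 + 1.0204 = 3.4490
a^3/(3!(1-ρ)) = 2.91545/(6 × 0.523810) = 0.9276
P₀ = 1/(3.4490 + 0.9276) = 0.2285
Lq = P₀·a^3·ρ / (3!(1-ρ)²) = 0.2285 × 2.9155 × 0.4762 / (6 × 0.2744) = 0.1927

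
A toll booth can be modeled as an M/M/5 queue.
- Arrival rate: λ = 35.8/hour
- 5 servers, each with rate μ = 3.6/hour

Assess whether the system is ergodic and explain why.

Stability requires ρ = λ/(cμ) < 1
ρ = 35.8/(5 × 3.6) = 35.8/18.00 = 1.9889
Since 1.9889 ≥ 1, the system is UNSTABLE.
Need c > λ/μ = 35.8/3.6 = 9.94.
Minimum servers needed: c = 10.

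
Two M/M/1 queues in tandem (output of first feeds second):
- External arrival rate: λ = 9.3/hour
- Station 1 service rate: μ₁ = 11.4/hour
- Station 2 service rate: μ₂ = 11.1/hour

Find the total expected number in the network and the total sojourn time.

By Jackson's theorem, each station behaves as independent M/M/1.
Station 1: ρ₁ = 9.3/11.4 = 0.8158, L₁ = ρ₁/(1-ρ₁) = λ/(μ₁-λ) = 9.3/2.10 = 4.42857
Station 2: ρ₂ = 9.3/11.1 = 0.8378, L₂ = ρ₂/(1-ρ₂) = λ/(μ₂-λ) = 9.3/1.80 = 5.16667
Total: L = L₁ + L₂ = 4.42857 + 5.16667 = 9.5952
W = L/λ = 9.5952/9.3 = 1.0317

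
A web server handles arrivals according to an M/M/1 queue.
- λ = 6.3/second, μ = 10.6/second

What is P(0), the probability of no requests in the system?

ρ = λ/μ = 6.3/10.6 = 0.5943
P(0) = 1 - ρ = 1 - 0.5943 = 0.4057
The server is idle 40.57% of the time.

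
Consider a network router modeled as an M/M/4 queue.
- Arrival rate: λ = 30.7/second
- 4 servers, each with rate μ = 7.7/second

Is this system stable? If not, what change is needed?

Stability requires ρ = λ/(cμ) < 1
ρ = 30.7/(4 × 7.7) = 30.7/30.80 = 0.9968
Since 0.9968 < 1, the system is STABLE.
The servers are busy 99.68% of the time.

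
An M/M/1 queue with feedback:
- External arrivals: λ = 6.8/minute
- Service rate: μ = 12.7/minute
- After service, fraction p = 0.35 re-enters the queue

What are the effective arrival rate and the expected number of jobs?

Effective arrival rate: λ_eff = λ/(1-p) = 6.8/(1-0.35) = 6.8/0.65 = 10.46154
ρ = λ_eff/μ = 10.46154/12.7 = 0.823743
L = ρ/(1-ρ) = 0.823743/(1-0.823743) = 4.6735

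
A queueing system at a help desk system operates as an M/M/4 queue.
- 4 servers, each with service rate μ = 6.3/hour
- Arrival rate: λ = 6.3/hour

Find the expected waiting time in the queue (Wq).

Traffic intensity: ρ = λ/(cμ) = 6.3/(4×6.3) = 0.2500
Since ρ = 0.2500 < 1, system is stable.
Offered load a = λ/μ = cρ = 6.3/6.3 = 1.0000
P₀ = [ Σₙ₌₀^3 aⁿ/n! + a^4/(4!(1-ρ)) ]⁻¹
Σ = a^0/0! + a^1/1! + a^2/2! + a^3/3! = 1.0000 + 1.0000 + 0.5000 + 0.1667 = 2.6667
a^4/(4!(1-ρ)) = 1.0000/(24 × 0.7500) = 0.05556
P₀ = 1/(2.6667 + 0.05556) = 0.3673
Lq = P₀·a^4·ρ / (4!(1-ρ)²) = 0.36735 × 1.0000 × 0.25000 / (24 × 0.56250) = 0.006803
Wq = Lq/λ = 0.006803/6.3 = 0.001080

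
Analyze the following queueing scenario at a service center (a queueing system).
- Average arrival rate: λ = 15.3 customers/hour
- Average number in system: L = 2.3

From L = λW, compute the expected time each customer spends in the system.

Little's Law: L = λW, so W = L/λ
W = 2.3/15.3 = 0.1503 hours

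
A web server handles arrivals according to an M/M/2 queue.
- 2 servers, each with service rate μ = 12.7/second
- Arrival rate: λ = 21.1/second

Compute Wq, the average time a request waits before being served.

Traffic intensity: ρ = λ/(cμ) = 21.1/(2×12.7) = 0.8307
Since ρ = 0.8307 < 1, system is stable.
Offered load a = λ/μ = cρ = 21.1/12.7 = 1.6614
P₀ = [ Σₙ₌₀^1 aⁿ/n! + a^2/(2!(1-ρ)) ]⁻¹
Σ = a^0/0! + a^1/1! = 1.0000 + 1.6614 = 2.6614
a^2/(2!(1-ρ)) = 2.760308/(2 × 0.1692913) = 8.1525
P₀ = 1/(2.6614 + 8.1525) = 0.09247
Lq = P₀·a^2·ρ / (2!(1-ρ)²) = 0.092473 × 2.7603 × 0.83071 / (2 × 0.028660) = 3.6993
Wq = Lq/λ = 3.6993/21.1 = 0.1753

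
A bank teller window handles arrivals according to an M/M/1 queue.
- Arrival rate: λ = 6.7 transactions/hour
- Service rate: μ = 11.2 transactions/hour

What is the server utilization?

Server utilization: ρ = λ/μ
ρ = 6.7/11.2 = 0.5982
The server is busy 59.82% of the time.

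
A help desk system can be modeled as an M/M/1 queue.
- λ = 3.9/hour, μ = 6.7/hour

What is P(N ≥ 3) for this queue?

ρ = λ/μ = 3.9/6.7 = 0.5821
P(N ≥ n) = ρⁿ
P(N ≥ 3) = 0.5821^3
P(N ≥ 3) = 0.1972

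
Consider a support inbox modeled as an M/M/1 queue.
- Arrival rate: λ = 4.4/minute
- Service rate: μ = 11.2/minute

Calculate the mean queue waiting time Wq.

First, compute utilization: ρ = λ/μ = 4.4/11.2 = 0.3929
For M/M/1: Wq = λ/(μ(μ-λ))
Wq = 4.4/(11.2 × (11.2-4.4))
Wq = 4.4/(11.2 × 6.80)
Wq = 0.05777 minutes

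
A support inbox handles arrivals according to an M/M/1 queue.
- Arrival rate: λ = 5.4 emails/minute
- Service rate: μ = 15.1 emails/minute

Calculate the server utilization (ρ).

Server utilization: ρ = λ/μ
ρ = 5.4/15.1 = 0.3576
The server is busy 35.76% of the time.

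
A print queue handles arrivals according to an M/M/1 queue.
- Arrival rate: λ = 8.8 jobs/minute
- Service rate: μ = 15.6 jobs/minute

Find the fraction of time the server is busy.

Server utilization: ρ = λ/μ
ρ = 8.8/15.6 = 0.5641
The server is busy 56.41% of the time.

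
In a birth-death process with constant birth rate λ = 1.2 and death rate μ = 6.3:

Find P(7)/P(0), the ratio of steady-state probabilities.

For constant rates: P(n)/P(0) = (λ/μ)^n
P(7)/P(0) = (1.2/6.3)^7 = 0.190476^7 = 0.000009097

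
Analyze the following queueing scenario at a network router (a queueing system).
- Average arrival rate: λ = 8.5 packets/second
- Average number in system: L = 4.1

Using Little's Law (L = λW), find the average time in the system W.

Little's Law: L = λW, so W = L/λ
W = 4.1/8.5 = 0.4824 seconds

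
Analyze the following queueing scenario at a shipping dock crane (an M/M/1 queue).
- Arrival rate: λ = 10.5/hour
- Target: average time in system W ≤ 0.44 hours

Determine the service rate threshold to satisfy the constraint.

For M/M/1: W = 1/(μ-λ)
Need W ≤ 0.44, so 1/(μ-λ) ≤ 0.44
μ - λ ≥ 1/0.44 = 2.2727
μ ≥ 10.5 + 2.2727 = 12.7727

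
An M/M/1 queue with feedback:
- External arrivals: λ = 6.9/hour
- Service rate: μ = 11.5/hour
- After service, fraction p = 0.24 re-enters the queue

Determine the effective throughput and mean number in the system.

Effective arrival rate: λ_eff = λ/(1-p) = 6.9/(1-0.24) = 6.9/0.76 = 9.07895
ρ = λ_eff/μ = 9.07895/11.5 = 0.789474
L = ρ/(1-ρ) = 0.789474/(1-0.789474) = 3.7500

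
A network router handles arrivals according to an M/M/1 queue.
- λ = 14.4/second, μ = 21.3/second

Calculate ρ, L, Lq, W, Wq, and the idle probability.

Step 1: ρ = λ/μ = 14.4/21.3 = 0.6761
Step 2: L = λ/(μ-λ) = 14.4/6.90 = 2.0870
Step 3: Lq = λ²/(μ(μ-λ)) = 207.36/(21.3×6.90) = 1.4109
Step 4: W = 1/(μ-λ) = 1/6.90 = 0.14493
Step 5: Wq = λ/(μ(μ-λ)) = 14.4/(21.3×6.90) = 0.09798
Step 6: P(0) = 1-ρ = 0.3239
Verify: L = λW = 14.4×0.14493 = 2.0870 ✔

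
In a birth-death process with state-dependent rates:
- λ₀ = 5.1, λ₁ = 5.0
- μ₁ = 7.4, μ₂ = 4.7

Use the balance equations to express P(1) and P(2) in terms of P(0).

Balance equations:
State 0: λ₀P₀ = μ₁P₁ → P₁ = (λ₀/μ₁)P₀ = (5.1/7.4)P₀ = 0.6892P₀
State 1: P₂ = (λ₀λ₁)/(μ₁μ₂)P₀ = (5.1×5.0)/(7.4×4.7)P₀ = 0.7332P₀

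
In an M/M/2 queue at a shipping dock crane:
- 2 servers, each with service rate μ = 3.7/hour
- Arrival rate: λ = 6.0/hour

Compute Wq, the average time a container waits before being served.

Traffic intensity: ρ = λ/(cμ) = 6.0/(2×3.7) = 0.8108
Since ρ = 0.8108 < 1, system is stable.
Offered load a = λ/μ = cρ = 6.0/3.7 = 1.6216
P₀ = [ Σₙ₌₀^1 aⁿ/n! + a^2/(2!(1-ρ)) ]⁻¹
Σ = a^0/0! + a^1/1! = 1.0000 + 1.6216 = 2.6216
a^2/(2!(1-ρ)) = 2.62966/(2 × 0.189189) = 6.9498
P₀ = 1/(2.6216 + 6.9498) = 0.1045
Lq = P₀·a^2·ρ / (2!(1-ρ)²) = 0.10448 × 2.6297 × 0.81081 / (2 × 0.035793) = 3.1119
Wq = Lq/λ = 3.1119/6.0 = 0.5186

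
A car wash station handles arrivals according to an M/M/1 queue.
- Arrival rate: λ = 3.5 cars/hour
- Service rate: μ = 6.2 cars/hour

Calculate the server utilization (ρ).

Server utilization: ρ = λ/μ
ρ = 3.5/6.2 = 0.5645
The server is busy 56.45% of the time.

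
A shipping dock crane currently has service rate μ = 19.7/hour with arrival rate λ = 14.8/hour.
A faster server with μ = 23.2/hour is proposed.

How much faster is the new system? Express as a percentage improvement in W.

System 1: ρ₁ = 14.8/19.7 = 0.7513, W₁ = 1/(19.7-14.8) = 0.20408
System 2: ρ₂ = 14.8/23.2 = 0.6379, W₂ = 1/(23.2-14.8) = 0.11905
Improvement: (W₁-W₂)/W₁ = (0.20408-0.11905)/0.20408 = 41.67%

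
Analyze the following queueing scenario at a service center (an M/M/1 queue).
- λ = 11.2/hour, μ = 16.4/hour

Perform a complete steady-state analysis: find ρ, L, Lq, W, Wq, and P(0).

Step 1: ρ = λ/μ = 11.2/16.4 = 0.6829
Step 2: L = λ/(μ-λ) = 11.2/5.20 = 2.1538
Step 3: Lq = λ²/(μ(μ-λ)) = 125.44/(16.4×5.20) = 1.4709
Step 4: W = 1/(μ-λ) = 1/5.20 = 0.1923
Step 5: Wq = λ/(μ(μ-λ)) = 11.2/(16.4×5.20) = 0.1313
Step 6: P(0) = 1-ρ = 0.3171
Verify: L = λW = 11.2×0.1923 = 2.1538 ✔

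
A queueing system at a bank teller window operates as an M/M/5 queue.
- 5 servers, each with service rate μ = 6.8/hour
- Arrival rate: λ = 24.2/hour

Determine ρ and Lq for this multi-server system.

Traffic intensity: ρ = λ/(cμ) = 24.2/(5×6.8) = 0.7118
Since ρ = 0.7118 < 1, system is stable.
Offered load a = λ/μ = cρ = 24.2/6.8 = 3.5588
P₀ = [ Σₙ₌₀^4 aⁿ/n! + a^5/(5!(1-ρ)) ]⁻¹
Σ = a^0/0! + a^1/1! + a^2/2! + a^3/3! + a^4/4! = 1.0000 + 3.5588 + 6.3326 + 7.5122 + 6.6837 = 25.0873
a^5/(5!(1-ρ)) = 570.8635/(120 × 0.288235) = 16.5046
P₀ = 1/(25.0873 + 16.5046) = 0.02404
Lq = P₀·a^5·ρ / (5!(1-ρ)²) = 0.024043 × 570.8635 × 0.71176 / (120 × 0.083080) = 0.9799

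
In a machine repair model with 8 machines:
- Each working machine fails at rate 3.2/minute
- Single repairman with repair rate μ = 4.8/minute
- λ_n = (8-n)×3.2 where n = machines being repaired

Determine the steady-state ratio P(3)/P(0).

P(3)/P(0) = ∏_{i=0}^{3-1} λ_i/μ_{i+1}
= (8-0)×3.2/4.8 × (8-1)×3.2/4.8 × (8-2)×3.2/4.8
= 99.5556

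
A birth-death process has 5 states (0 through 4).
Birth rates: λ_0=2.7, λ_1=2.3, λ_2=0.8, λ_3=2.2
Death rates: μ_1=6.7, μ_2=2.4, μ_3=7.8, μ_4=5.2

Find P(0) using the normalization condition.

Ratios P(n)/P(0) = (λ₀···λₙ₋₁)/(μ₁···μₙ):
P(1)/P(0) = (2.7)/(6.7) = 0.40299
P(2)/P(0) = (2.7×2.3)/(6.7×2.4) = 0.38619
P(3)/P(0) = (2.7×2.3×0.8)/(6.7×2.4×7.8) = 0.039610
P(4)/P(0) = (2.7×2.3×0.8×2.2)/(6.7×2.4×7.8×5.2) = 0.016758

Normalization: ∑ P(n) = 1
P(0) × (1.0000 + 0.40299 + 0.38619 + 0.039610 + 0.016758) = 1
P(0) × 1.84555 = 1
P(0) = 1/1.84555 = 0.5418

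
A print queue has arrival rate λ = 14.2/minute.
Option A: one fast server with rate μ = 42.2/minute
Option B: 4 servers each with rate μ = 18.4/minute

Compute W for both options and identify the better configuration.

Option A: single server μ = 42.2 (M/M/1)
  ρ_A = 14.2/42.2 = 0.3365
  W_A = 1/(μ-λ) = 1/(42.2-14.2) = 1/28.00 = 0.03571

Option B: 4 servers μ = 18.4 (M/M/4)
  ρ_B = λ/(cμ) = 14.2/(4×18.4) = 0.1929
  Offered load a = λ/μ = cρ = 14.2/18.4 = 0.7717
  P₀ = [ Σₙ₌₀^3 aⁿ/n! + a^4/(4!(1-ρ)) ]⁻¹
  Σ = a^0/0! + a^1/1! + a^2/2! + a^3/3! = 1.0000 + 0.7717 + 0.2978 + 0.07661 = 2.1461
  a^4/(4!(1-ρ)) = 0.3547/(24 × 0.8071) = 0.01831
  P₀ = 1/(2.1461 + 0.01831) = 0.4620
  Lq = P₀·a^4·ρ / (4!(1-ρ)²) = 0.46201 × 0.35472 × 0.19293 / (24 × 0.65135) = 0.002023
  Wq_B = Lq/λ = 0.0020226/14.2 = 0.0001424
  W_B = Wq_B + 1/μ = 0.0001424 + 0.05435 = 0.05449

Since W_A = 0.03571 < W_B = 0.05449, Option A (single fast server) has the shorter time in system.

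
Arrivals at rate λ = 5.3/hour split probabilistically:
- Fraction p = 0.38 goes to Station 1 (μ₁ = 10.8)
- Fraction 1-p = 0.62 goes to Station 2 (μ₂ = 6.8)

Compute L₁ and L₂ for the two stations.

Effective rates: λ₁ = 5.3×0.38 = 2.014, λ₂ = 5.3×0.62 = 3.286
Station 1: ρ₁ = 2.014/10.8 = 0.18648, L₁ = ρ₁/(1-ρ₁) = 0.18648/(1-0.18648) = 0.2292
Station 2: ρ₂ = 3.286/6.8 = 0.48324, L₂ = ρ₂/(1-ρ₂) = 0.48324/(1-0.48324) = 0.9351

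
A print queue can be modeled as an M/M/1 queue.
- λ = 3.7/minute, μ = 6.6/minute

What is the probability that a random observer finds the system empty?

ρ = λ/μ = 3.7/6.6 = 0.5606
P(0) = 1 - ρ = 1 - 0.5606 = 0.4394
The server is idle 43.94% of the time.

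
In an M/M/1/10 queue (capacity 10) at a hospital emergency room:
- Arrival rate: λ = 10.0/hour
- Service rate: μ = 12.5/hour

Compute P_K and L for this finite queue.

ρ = λ/μ = 10.0/12.5 = 0.8000
P₀ = (1-ρ)/(1-ρ^(K+1)) = (1-0.8000)/(1-0.8000^11) = 0.2000/0.9141 = 0.2188
P_K = P₀×ρ^K = 0.21879 × 0.8000^10 = 0.21879 × 0.10737 = 0.02349
Blocking probability P_10 = 0.02349 (2.35%)
L = ρ[1 - (K+1)ρ^K + Kρ^(K+1)] / [(1-ρ)(1-ρ^(K+1))]
L = 0.8000 × (1 - 11×0.107374 + 10×0.0858993) / ((1 - 0.8000) × (1 - 0.0858993)) = 2.9663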